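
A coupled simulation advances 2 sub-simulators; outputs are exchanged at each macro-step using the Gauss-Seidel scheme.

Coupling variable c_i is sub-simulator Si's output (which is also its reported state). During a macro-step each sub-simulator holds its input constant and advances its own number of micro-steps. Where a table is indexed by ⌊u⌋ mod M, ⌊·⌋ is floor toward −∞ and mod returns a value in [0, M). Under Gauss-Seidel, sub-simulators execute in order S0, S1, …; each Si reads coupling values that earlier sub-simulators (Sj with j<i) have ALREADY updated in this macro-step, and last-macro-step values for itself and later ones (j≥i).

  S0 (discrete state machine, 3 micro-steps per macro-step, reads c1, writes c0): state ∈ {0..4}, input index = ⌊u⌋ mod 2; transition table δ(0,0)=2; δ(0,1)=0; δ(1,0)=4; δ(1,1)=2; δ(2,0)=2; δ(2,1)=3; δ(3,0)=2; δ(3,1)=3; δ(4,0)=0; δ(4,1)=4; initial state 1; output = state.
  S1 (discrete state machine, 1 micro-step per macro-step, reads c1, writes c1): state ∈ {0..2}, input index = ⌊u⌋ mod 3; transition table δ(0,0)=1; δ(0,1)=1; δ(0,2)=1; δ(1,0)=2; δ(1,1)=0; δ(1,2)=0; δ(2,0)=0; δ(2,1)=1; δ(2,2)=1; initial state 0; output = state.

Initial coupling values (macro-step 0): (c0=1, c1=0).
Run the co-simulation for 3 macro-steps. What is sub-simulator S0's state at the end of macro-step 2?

S0 state at macro-step 2 = 3

macro 1: S0 reads c1=0 → after 3×micro: 2; S1 reads c1=0 → after 1×micro: 1 ⇒ (c0=2, c1=1)
macro 2: S0 reads c1=1 → after 3×micro: 3; S1 reads c1=1 → after 1×micro: 0 ⇒ (c0=3, c1=0)
macro 3: S0 reads c1=0 → after 3×micro: 2; S1 reads c1=0 → after 1×micro: 1 ⇒ (c0=2, c1=1)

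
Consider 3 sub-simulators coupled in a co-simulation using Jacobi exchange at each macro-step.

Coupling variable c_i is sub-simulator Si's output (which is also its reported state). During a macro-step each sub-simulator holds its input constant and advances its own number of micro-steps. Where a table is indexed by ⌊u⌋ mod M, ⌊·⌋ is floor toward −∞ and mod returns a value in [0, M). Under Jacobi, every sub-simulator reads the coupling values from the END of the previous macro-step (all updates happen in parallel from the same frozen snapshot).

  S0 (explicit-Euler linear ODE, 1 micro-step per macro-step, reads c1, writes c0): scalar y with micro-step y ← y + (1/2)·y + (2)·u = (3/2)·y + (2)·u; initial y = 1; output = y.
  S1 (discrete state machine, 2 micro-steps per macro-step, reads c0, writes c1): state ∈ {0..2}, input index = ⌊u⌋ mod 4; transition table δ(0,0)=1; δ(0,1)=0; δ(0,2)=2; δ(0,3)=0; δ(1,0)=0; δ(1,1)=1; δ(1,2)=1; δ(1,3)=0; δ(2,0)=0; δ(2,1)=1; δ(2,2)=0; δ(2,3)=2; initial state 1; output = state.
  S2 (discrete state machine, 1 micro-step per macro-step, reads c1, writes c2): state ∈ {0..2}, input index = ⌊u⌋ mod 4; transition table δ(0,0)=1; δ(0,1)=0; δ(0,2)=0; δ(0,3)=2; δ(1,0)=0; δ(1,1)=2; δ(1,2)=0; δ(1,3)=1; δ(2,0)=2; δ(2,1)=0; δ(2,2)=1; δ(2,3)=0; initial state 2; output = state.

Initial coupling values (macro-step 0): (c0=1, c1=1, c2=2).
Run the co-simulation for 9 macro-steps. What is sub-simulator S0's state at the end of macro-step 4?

macro 1: S0 reads c1=1 → after 1×micro: 7/2; S1 reads c0=1 → after 2×micro: 1; S2 reads c1=1 → after 1×micro: 0 ⇒ (c0=7/2, c1=1, c2=0)
macro 2: S0 reads c1=1 → after 1×micro: 29/4; S1 reads c0=7/2 → after 2×micro: 0; S2 reads c1=1 → after 1×micro: 0 ⇒ (c0=29/4, c1=0, c2=0)
macro 3: S0 reads c1=0 → after 1×micro: 87/8; S1 reads c0=29/4 → after 2×micro: 0; S2 reads c1=0 → after 1×micro: 1 ⇒ (c0=87/8, c1=0, c2=1)
macro 4: S0 reads c1=0 → after 1×micro: 261/16; S1 reads c0=87/8 → after 2×micro: 0; S2 reads c1=0 → after 1×micro: 0 ⇒ (c0=261/16, c1=0, c2=0)
macro 5: S0 reads c1=0 → after 1×micro: 783/32; S1 reads c0=261/16 → after 2×micro: 0; S2 reads c1=0 → after 1×micro: 1 ⇒ (c0=783/32, c1=0, c2=1)
macro 6: S0 reads c1=0 → after 1×micro: 2349/64; S1 reads c0=783/32 → after 2×micro: 0; S2 reads c1=0 → after 1×micro: 0 ⇒ (c0=2349/64, c1=0, c2=0)
macro 7: S0 reads c1=0 → after 1×micro: 7047/128; S1 reads c0=2349/64 → after 2×micro: 0; S2 reads c1=0 → after 1×micro: 1 ⇒ (c0=7047/128, c1=0, c2=1)
macro 8: S0 reads c1=0 → after 1×micro: 21141/256; S1 reads c0=7047/128 → after 2×micro: 0; S2 reads c1=0 → after 1×micro: 0 ⇒ (c0=21141/256, c1=0, c2=0)
macro 9: S0 reads c1=0 → after 1×micro: 63423/512; S1 reads c0=21141/256 → after 2×micro: 0; S2 reads c1=0 → after 1×micro: 1 ⇒ (c0=63423/512, c1=0, c2=1)

S0 state at macro-step 4 = 261/16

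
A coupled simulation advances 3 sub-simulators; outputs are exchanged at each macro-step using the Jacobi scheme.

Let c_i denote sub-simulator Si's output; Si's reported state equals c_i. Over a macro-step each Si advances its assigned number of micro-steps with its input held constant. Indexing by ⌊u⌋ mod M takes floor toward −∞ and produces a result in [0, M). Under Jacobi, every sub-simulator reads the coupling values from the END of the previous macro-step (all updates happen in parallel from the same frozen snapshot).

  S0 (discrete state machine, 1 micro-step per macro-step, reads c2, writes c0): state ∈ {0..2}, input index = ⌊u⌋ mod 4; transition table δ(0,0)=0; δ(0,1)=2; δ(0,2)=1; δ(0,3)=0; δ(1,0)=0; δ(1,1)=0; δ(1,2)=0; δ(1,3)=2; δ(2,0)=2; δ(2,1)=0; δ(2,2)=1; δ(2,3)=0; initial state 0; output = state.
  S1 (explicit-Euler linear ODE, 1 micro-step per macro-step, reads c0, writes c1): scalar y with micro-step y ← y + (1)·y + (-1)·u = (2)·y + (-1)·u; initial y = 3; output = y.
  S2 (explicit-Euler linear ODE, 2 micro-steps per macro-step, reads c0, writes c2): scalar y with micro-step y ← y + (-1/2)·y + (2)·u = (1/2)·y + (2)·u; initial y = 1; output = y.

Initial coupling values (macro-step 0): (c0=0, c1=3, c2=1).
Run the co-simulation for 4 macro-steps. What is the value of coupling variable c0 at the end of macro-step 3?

c0 at macro-step 3 = 1

macro 1: S0 reads c2=1 → after 1×micro: 2; S1 reads c0=0 → after 1×micro: 6; S2 reads c0=0 → after 2×micro: 1/4 ⇒ (c0=2, c1=6, c2=1/4)
macro 2: S0 reads c2=1/4 → after 1×micro: 2; S1 reads c0=2 → after 1×micro: 10; S2 reads c0=2 → after 2×micro: 97/16 ⇒ (c0=2, c1=10, c2=97/16)
macro 3: S0 reads c2=97/16 → after 1×micro: 1; S1 reads c0=2 → after 1×micro: 18; S2 reads c0=2 → after 2×micro: 481/64 ⇒ (c0=1, c1=18, c2=481/64)
macro 4: S0 reads c2=481/64 → after 1×micro: 2; S1 reads c0=1 → after 1×micro: 35; S2 reads c0=1 → after 2×micro: 1249/256 ⇒ (c0=2, c1=35, c2=1249/256)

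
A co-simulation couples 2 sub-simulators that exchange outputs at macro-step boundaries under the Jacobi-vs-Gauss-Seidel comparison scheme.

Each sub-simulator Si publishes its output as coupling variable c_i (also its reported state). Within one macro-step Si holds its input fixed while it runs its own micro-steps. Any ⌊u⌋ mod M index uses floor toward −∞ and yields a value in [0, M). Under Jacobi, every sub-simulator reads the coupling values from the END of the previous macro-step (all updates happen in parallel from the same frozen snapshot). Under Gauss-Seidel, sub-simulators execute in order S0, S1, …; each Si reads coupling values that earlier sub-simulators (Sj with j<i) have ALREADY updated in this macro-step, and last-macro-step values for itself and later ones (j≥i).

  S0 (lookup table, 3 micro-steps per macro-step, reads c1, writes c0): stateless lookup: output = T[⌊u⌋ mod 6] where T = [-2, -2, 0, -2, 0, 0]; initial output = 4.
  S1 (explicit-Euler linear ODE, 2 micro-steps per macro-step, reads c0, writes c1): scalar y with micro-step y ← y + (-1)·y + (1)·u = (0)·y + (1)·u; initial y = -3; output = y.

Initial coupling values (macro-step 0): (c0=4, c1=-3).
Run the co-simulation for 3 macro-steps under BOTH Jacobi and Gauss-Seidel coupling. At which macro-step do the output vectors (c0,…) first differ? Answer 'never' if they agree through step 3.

first divergence at macro-step: 1

[Jacobi] macro 1: S0 reads c1=-3 → after 3×micro: -2; S1 reads c0=4 → after 2×micro: 4 ⇒ (c0=-2, c1=4)
[Jacobi] macro 2: S0 reads c1=4 → after 3×micro: 0; S1 reads c0=-2 → after 2×micro: -2 ⇒ (c0=0, c1=-2)
[Jacobi] macro 3: S0 reads c1=-2 → after 3×micro: 0; S1 reads c0=0 → after 2×micro: 0 ⇒ (c0=0, c1=0)
[Gauss-Seidel] macro 1: S0 reads c1=-3 → after 3×micro: -2; S1 reads c0=-2 → after 2×micro: -2 ⇒ (c0=-2, c1=-2)
[Gauss-Seidel] macro 2: S0 reads c1=-2 → after 3×micro: 0; S1 reads c0=0 → after 2×micro: 0 ⇒ (c0=0, c1=0)
[Gauss-Seidel] macro 3: S0 reads c1=0 → after 3×micro: -2; S1 reads c0=-2 → after 2×micro: -2 ⇒ (c0=-2, c1=-2)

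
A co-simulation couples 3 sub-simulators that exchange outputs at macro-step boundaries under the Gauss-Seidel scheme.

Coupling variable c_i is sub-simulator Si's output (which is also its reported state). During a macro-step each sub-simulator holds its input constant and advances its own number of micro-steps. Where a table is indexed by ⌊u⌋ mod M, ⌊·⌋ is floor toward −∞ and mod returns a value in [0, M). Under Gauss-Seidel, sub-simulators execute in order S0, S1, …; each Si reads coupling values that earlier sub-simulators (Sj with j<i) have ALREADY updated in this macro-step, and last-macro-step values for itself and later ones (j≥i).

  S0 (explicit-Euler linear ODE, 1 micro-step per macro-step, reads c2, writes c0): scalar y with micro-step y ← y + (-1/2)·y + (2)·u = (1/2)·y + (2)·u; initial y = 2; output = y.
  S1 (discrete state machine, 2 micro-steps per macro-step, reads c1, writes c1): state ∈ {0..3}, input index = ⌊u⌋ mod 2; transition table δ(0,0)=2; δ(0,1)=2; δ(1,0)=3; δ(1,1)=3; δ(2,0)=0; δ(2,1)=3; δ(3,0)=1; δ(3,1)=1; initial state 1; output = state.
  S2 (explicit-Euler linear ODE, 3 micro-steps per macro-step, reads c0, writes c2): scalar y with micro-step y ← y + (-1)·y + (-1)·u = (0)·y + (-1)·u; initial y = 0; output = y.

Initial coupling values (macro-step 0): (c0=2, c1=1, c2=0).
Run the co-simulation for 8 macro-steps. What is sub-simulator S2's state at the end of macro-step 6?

macro 1: S0 reads c2=0 → after 1×micro: 1; S1 reads c1=1 → after 2×micro: 1; S2 reads c0=1 → after 3×micro: -1 ⇒ (c0=1, c1=1, c2=-1)
macro 2: S0 reads c2=-1 → after 1×micro: -3/2; S1 reads c1=1 → after 2×micro: 1; S2 reads c0=-3/2 → after 3×micro: 3/2 ⇒ (c0=-3/2, c1=1, c2=3/2)
macro 3: S0 reads c2=3/2 → after 1×micro: 9/4; S1 reads c1=1 → after 2×micro: 1; S2 reads c0=9/4 → after 3×micro: -9/4 ⇒ (c0=9/4, c1=1, c2=-9/4)
macro 4: S0 reads c2=-9/4 → after 1×micro: -27/8; S1 reads c1=1 → after 2×micro: 1; S2 reads c0=-27/8 → after 3×micro: 27/8 ⇒ (c0=-27/8, c1=1, c2=27/8)
macro 5: S0 reads c2=27/8 → after 1×micro: 81/16; S1 reads c1=1 → after 2×micro: 1; S2 reads c0=81/16 → after 3×micro: -81/16 ⇒ (c0=81/16, c1=1, c2=-81/16)
macro 6: S0 reads c2=-81/16 → after 1×micro: -243/32; S1 reads c1=1 → after 2×micro: 1; S2 reads c0=-243/32 → after 3×micro: 243/32 ⇒ (c0=-243/32, c1=1, c2=243/32)
macro 7: S0 reads c2=243/32 → after 1×micro: 729/64; S1 reads c1=1 → after 2×micro: 1; S2 reads c0=729/64 → after 3×micro: -729/64 ⇒ (c0=729/64, c1=1, c2=-729/64)
macro 8: S0 reads c2=-729/64 → after 1×micro: -2187/128; S1 reads c1=1 → after 2×micro: 1; S2 reads c0=-2187/128 → after 3×micro: 2187/128 ⇒ (c0=-2187/128, c1=1, c2=2187/128)

S2 state at macro-step 6 = 243/32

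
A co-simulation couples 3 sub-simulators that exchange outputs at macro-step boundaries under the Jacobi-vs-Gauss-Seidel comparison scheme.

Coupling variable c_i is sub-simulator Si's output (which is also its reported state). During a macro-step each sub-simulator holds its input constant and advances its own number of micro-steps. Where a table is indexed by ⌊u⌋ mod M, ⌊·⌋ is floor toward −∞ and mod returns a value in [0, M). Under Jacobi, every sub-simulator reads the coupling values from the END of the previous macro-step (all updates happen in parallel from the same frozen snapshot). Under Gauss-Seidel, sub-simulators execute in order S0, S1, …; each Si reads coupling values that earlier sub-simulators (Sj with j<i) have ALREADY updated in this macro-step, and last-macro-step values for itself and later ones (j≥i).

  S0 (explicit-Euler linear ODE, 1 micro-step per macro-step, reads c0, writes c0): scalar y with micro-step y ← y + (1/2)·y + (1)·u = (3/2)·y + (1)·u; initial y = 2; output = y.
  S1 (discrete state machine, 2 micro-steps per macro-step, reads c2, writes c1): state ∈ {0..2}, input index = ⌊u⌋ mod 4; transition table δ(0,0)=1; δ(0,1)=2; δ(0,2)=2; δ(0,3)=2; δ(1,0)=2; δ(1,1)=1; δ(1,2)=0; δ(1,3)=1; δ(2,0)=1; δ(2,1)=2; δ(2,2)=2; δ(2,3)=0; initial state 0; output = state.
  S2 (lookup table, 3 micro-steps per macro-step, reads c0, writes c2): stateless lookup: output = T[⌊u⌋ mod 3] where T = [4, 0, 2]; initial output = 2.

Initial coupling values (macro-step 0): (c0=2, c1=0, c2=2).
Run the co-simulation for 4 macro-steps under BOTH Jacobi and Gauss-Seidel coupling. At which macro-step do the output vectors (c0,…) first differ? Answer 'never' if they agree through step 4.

[Jacobi] macro 1: S0 reads c0=2 → after 1×micro: 5; S1 reads c2=2 → after 2×micro: 2; S2 reads c0=2 → after 3×micro: 2 ⇒ (c0=5, c1=2, c2=2)
[Jacobi] macro 2: S0 reads c0=5 → after 1×micro: 25/2; S1 reads c2=2 → after 2×micro: 2; S2 reads c0=5 → after 3×micro: 2 ⇒ (c0=25/2, c1=2, c2=2)
[Jacobi] macro 3: S0 reads c0=25/2 → after 1×micro: 125/4; S1 reads c2=2 → after 2×micro: 2; S2 reads c0=25/2 → after 3×micro: 4 ⇒ (c0=125/4, c1=2, c2=4)
[Jacobi] macro 4: S0 reads c0=125/4 → after 1×micro: 625/8; S1 reads c2=4 → after 2×micro: 2; S2 reads c0=125/4 → after 3×micro: 0 ⇒ (c0=625/8, c1=2, c2=0)
[Gauss-Seidel] macro 1: S0 reads c0=2 → after 1×micro: 5; S1 reads c2=2 → after 2×micro: 2; S2 reads c0=5 → after 3×micro: 2 ⇒ (c0=5, c1=2, c2=2)
[Gauss-Seidel] macro 2: S0 reads c0=5 → after 1×micro: 25/2; S1 reads c2=2 → after 2×micro: 2; S2 reads c0=25/2 → after 3×micro: 4 ⇒ (c0=25/2, c1=2, c2=4)
[Gauss-Seidel] macro 3: S0 reads c0=25/2 → after 1×micro: 125/4; S1 reads c2=4 → after 2×micro: 2; S2 reads c0=125/4 → after 3×micro: 0 ⇒ (c0=125/4, c1=2, c2=0)
[Gauss-Seidel] macro 4: S0 reads c0=125/4 → after 1×micro: 625/8; S1 reads c2=0 → after 2×micro: 2; S2 reads c0=625/8 → after 3×micro: 4 ⇒ (c0=625/8, c1=2, c2=4)

first divergence at macro-step: 2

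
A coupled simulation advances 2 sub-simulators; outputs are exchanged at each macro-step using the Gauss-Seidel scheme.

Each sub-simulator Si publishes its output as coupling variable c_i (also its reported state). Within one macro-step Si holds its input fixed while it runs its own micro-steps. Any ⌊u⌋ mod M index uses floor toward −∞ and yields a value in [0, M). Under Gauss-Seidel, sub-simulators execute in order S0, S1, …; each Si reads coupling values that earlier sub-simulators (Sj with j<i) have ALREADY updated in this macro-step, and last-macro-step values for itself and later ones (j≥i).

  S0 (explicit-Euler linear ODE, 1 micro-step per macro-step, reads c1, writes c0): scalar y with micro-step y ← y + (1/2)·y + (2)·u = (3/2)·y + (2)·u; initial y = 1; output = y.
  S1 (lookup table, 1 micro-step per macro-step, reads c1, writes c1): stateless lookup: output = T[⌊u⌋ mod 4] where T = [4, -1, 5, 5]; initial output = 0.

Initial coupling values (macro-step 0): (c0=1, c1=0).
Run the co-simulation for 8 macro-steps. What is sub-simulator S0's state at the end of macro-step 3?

S0 state at macro-step 3 = 187/8

macro 1: S0 reads c1=0 → after 1×micro: 3/2; S1 reads c1=0 → after 1×micro: 4 ⇒ (c0=3/2, c1=4)
macro 2: S0 reads c1=4 → after 1×micro: 41/4; S1 reads c1=4 → after 1×micro: 4 ⇒ (c0=41/4, c1=4)
macro 3: S0 reads c1=4 → after 1×micro: 187/8; S1 reads c1=4 → after 1×micro: 4 ⇒ (c0=187/8, c1=4)
macro 4: S0 reads c1=4 → after 1×micro: 689/16; S1 reads c1=4 → after 1×micro: 4 ⇒ (c0=689/16, c1=4)
macro 5: S0 reads c1=4 → after 1×micro: 2323/32; S1 reads c1=4 → after 1×micro: 4 ⇒ (c0=2323/32, c1=4)
macro 6: S0 reads c1=4 → after 1×micro: 7481/64; S1 reads c1=4 → after 1×micro: 4 ⇒ (c0=7481/64, c1=4)
macro 7: S0 reads c1=4 → after 1×micro: 23467/128; S1 reads c1=4 → after 1×micro: 4 ⇒ (c0=23467/128, c1=4)
macro 8: S0 reads c1=4 → after 1×micro: 72449/256; S1 reads c1=4 → after 1×micro: 4 ⇒ (c0=72449/256, c1=4)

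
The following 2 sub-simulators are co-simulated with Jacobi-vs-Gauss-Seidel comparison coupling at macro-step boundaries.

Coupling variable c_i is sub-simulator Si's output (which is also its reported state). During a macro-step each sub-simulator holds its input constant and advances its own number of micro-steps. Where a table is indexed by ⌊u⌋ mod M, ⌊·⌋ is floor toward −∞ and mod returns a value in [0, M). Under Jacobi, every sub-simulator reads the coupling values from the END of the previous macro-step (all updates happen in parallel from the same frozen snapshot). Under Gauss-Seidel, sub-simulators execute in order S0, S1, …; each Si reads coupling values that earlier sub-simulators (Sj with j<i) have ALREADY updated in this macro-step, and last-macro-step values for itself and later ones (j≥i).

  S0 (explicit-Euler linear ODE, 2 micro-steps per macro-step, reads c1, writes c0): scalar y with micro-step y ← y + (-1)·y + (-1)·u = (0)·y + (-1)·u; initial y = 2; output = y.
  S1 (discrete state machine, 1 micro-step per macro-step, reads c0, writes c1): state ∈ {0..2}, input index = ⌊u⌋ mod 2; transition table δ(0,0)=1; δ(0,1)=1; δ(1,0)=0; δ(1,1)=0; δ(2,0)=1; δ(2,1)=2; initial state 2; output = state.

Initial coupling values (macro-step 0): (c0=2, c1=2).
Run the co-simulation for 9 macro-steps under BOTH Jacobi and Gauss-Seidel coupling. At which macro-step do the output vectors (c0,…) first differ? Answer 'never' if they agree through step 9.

[Jacobi] macro 1: S0 reads c1=2 → after 2×micro: -2; S1 reads c0=2 → after 1×micro: 1 ⇒ (c0=-2, c1=1)
[Jacobi] macro 2: S0 reads c1=1 → after 2×micro: -1; S1 reads c0=-2 → after 1×micro: 0 ⇒ (c0=-1, c1=0)
[Jacobi] macro 3: S0 reads c1=0 → after 2×micro: 0; S1 reads c0=-1 → after 1×micro: 1 ⇒ (c0=0, c1=1)
[Jacobi] macro 4: S0 reads c1=1 → after 2×micro: -1; S1 reads c0=0 → after 1×micro: 0 ⇒ (c0=-1, c1=0)
[Jacobi] macro 5: S0 reads c1=0 → after 2×micro: 0; S1 reads c0=-1 → after 1×micro: 1 ⇒ (c0=0, c1=1)
[Jacobi] macro 6: S0 reads c1=1 → after 2×micro: -1; S1 reads c0=0 → after 1×micro: 0 ⇒ (c0=-1, c1=0)
[Jacobi] macro 7: S0 reads c1=0 → after 2×micro: 0; S1 reads c0=-1 → after 1×micro: 1 ⇒ (c0=0, c1=1)
[Jacobi] macro 8: S0 reads c1=1 → after 2×micro: -1; S1 reads c0=0 → after 1×micro: 0 ⇒ (c0=-1, c1=0)
[Jacobi] macro 9: S0 reads c1=0 → after 2×micro: 0; S1 reads c0=-1 → after 1×micro: 1 ⇒ (c0=0, c1=1)
[Gauss-Seidel] macro 1: S0 reads c1=2 → after 2×micro: -2; S1 reads c0=-2 → after 1×micro: 1 ⇒ (c0=-2, c1=1)
[Gauss-Seidel] macro 2: S0 reads c1=1 → after 2×micro: -1; S1 reads c0=-1 → after 1×micro: 0 ⇒ (c0=-1, c1=0)
[Gauss-Seidel] macro 3: S0 reads c1=0 → after 2×micro: 0; S1 reads c0=0 → after 1×micro: 1 ⇒ (c0=0, c1=1)
[Gauss-Seidel] macro 4: S0 reads c1=1 → after 2×micro: -1; S1 reads c0=-1 → after 1×micro: 0 ⇒ (c0=-1, c1=0)
[Gauss-Seidel] macro 5: S0 reads c1=0 → after 2×micro: 0; S1 reads c0=0 → after 1×micro: 1 ⇒ (c0=0, c1=1)
[Gauss-Seidel] macro 6: S0 reads c1=1 → after 2×micro: -1; S1 reads c0=-1 → after 1×micro: 0 ⇒ (c0=-1, c1=0)
[Gauss-Seidel] macro 7: S0 reads c1=0 → after 2×micro: 0; S1 reads c0=0 → after 1×micro: 1 ⇒ (c0=0, c1=1)
[Gauss-Seidel] macro 8: S0 reads c1=1 → after 2×micro: -1; S1 reads c0=-1 → after 1×micro: 0 ⇒ (c0=-1, c1=0)
[Gauss-Seidel] macro 9: S0 reads c1=0 → after 2×micro: 0; S1 reads c0=0 → after 1×micro: 1 ⇒ (c0=0, c1=1)

first divergence at macro-step: never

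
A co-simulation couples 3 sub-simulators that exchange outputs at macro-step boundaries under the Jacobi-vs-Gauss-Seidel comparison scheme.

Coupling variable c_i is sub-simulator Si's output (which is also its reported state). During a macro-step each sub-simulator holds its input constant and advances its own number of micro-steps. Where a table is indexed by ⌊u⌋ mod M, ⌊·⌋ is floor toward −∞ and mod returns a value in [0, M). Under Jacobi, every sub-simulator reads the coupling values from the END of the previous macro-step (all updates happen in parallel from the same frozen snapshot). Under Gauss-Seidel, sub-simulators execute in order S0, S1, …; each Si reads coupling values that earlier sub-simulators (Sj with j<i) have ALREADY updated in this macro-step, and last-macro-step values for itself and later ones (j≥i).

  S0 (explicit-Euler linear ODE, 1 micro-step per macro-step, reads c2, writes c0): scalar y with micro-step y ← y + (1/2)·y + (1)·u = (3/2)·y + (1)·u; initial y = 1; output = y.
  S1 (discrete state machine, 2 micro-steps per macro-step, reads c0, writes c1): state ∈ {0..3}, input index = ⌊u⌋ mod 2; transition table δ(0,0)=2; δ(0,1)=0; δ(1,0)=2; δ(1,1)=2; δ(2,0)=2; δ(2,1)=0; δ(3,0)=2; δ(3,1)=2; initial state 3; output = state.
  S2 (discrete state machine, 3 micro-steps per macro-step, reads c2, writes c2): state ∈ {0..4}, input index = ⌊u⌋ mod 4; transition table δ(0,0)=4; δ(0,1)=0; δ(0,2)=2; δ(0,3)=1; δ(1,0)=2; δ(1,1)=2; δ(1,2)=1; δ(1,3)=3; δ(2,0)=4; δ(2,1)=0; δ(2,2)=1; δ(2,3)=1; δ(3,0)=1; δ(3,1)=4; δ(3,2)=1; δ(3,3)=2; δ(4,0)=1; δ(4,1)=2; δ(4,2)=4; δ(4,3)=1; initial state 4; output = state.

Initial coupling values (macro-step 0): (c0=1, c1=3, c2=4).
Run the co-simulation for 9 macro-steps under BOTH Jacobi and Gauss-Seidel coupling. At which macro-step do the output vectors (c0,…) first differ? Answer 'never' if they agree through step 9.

first divergence at macro-step: 2

[Jacobi] macro 1: S0 reads c2=4 → after 1×micro: 11/2; S1 reads c0=1 → after 2×micro: 0; S2 reads c2=4 → after 3×micro: 4 ⇒ (c0=11/2, c1=0, c2=4)
[Jacobi] macro 2: S0 reads c2=4 → after 1×micro: 49/4; S1 reads c0=11/2 → after 2×micro: 0; S2 reads c2=4 → after 3×micro: 4 ⇒ (c0=49/4, c1=0, c2=4)
[Jacobi] macro 3: S0 reads c2=4 → after 1×micro: 179/8; S1 reads c0=49/4 → after 2×micro: 2; S2 reads c2=4 → after 3×micro: 4 ⇒ (c0=179/8, c1=2, c2=4)
[Jacobi] macro 4: S0 reads c2=4 → after 1×micro: 601/16; S1 reads c0=179/8 → after 2×micro: 2; S2 reads c2=4 → after 3×micro: 4 ⇒ (c0=601/16, c1=2, c2=4)
[Jacobi] macro 5: S0 reads c2=4 → after 1×micro: 1931/32; S1 reads c0=601/16 → after 2×micro: 0; S2 reads c2=4 → after 3×micro: 4 ⇒ (c0=1931/32, c1=0, c2=4)
[Jacobi] macro 6: S0 reads c2=4 → after 1×micro: 6049/64; S1 reads c0=1931/32 → after 2×micro: 2; S2 reads c2=4 → after 3×micro: 4 ⇒ (c0=6049/64, c1=2, c2=4)
[Jacobi] macro 7: S0 reads c2=4 → after 1×micro: 18659/128; S1 reads c0=6049/64 → after 2×micro: 2; S2 reads c2=4 → after 3×micro: 4 ⇒ (c0=18659/128, c1=2, c2=4)
[Jacobi] macro 8: S0 reads c2=4 → after 1×micro: 57001/256; S1 reads c0=18659/128 → after 2×micro: 0; S2 reads c2=4 → after 3×micro: 4 ⇒ (c0=57001/256, c1=0, c2=4)
[Jacobi] macro 9: S0 reads c2=4 → after 1×micro: 173051/512; S1 reads c0=57001/256 → after 2×micro: 2; S2 reads c2=4 → after 3×micro: 4 ⇒ (c0=173051/512, c1=2, c2=4)
[Gauss-Seidel] macro 1: S0 reads c2=4 → after 1×micro: 11/2; S1 reads c0=11/2 → after 2×micro: 0; S2 reads c2=4 → after 3×micro: 4 ⇒ (c0=11/2, c1=0, c2=4)
[Gauss-Seidel] macro 2: S0 reads c2=4 → after 1×micro: 49/4; S1 reads c0=49/4 → after 2×micro: 2; S2 reads c2=4 → after 3×micro: 4 ⇒ (c0=49/4, c1=2, c2=4)
[Gauss-Seidel] macro 3: S0 reads c2=4 → after 1×micro: 179/8; S1 reads c0=179/8 → after 2×micro: 2; S2 reads c2=4 → after 3×micro: 4 ⇒ (c0=179/8, c1=2, c2=4)
[Gauss-Seidel] macro 4: S0 reads c2=4 → after 1×micro: 601/16; S1 reads c0=601/16 → after 2×micro: 0; S2 reads c2=4 → after 3×micro: 4 ⇒ (c0=601/16, c1=0, c2=4)
[Gauss-Seidel] macro 5: S0 reads c2=4 → after 1×micro: 1931/32; S1 reads c0=1931/32 → after 2×micro: 2; S2 reads c2=4 → after 3×micro: 4 ⇒ (c0=1931/32, c1=2, c2=4)
[Gauss-Seidel] macro 6: S0 reads c2=4 → after 1×micro: 6049/64; S1 reads c0=6049/64 → after 2×micro: 2; S2 reads c2=4 → after 3×micro: 4 ⇒ (c0=6049/64, c1=2, c2=4)
[Gauss-Seidel] macro 7: S0 reads c2=4 → after 1×micro: 18659/128; S1 reads c0=18659/128 → after 2×micro: 0; S2 reads c2=4 → after 3×micro: 4 ⇒ (c0=18659/128, c1=0, c2=4)
[Gauss-Seidel] macro 8: S0 reads c2=4 → after 1×micro: 57001/256; S1 reads c0=57001/256 → after 2×micro: 2; S2 reads c2=4 → after 3×micro: 4 ⇒ (c0=57001/256, c1=2, c2=4)
[Gauss-Seidel] macro 9: S0 reads c2=4 → after 1×micro: 173051/512; S1 reads c0=173051/512 → after 2×micro: 0; S2 reads c2=4 → after 3×micro: 4 ⇒ (c0=173051/512, c1=0, c2=4)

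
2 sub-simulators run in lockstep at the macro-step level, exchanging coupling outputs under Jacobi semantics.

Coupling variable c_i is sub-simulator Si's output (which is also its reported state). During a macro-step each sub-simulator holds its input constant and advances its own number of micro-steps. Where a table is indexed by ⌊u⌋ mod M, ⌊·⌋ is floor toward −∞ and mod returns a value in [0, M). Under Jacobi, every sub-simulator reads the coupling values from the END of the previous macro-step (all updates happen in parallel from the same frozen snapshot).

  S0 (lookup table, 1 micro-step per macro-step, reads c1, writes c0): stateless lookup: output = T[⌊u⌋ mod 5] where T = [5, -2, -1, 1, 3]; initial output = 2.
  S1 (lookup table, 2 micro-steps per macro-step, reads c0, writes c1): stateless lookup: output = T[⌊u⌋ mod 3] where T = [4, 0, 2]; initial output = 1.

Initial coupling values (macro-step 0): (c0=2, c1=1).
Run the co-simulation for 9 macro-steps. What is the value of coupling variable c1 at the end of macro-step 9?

c1 at macro-step 9 = 2

macro 1: S0 reads c1=1 → after 1×micro: -2; S1 reads c0=2 → after 2×micro: 2 ⇒ (c0=-2, c1=2)
macro 2: S0 reads c1=2 → after 1×micro: -1; S1 reads c0=-2 → after 2×micro: 0 ⇒ (c0=-1, c1=0)
macro 3: S0 reads c1=0 → after 1×micro: 5; S1 reads c0=-1 → after 2×micro: 2 ⇒ (c0=5, c1=2)
macro 4: S0 reads c1=2 → after 1×micro: -1; S1 reads c0=5 → after 2×micro: 2 ⇒ (c0=-1, c1=2)
macro 5: S0 reads c1=2 → after 1×micro: -1; S1 reads c0=-1 → after 2×micro: 2 ⇒ (c0=-1, c1=2)
macro 6: S0 reads c1=2 → after 1×micro: -1; S1 reads c0=-1 → after 2×micro: 2 ⇒ (c0=-1, c1=2)
macro 7: S0 reads c1=2 → after 1×micro: -1; S1 reads c0=-1 → after 2×micro: 2 ⇒ (c0=-1, c1=2)
macro 8: S0 reads c1=2 → after 1×micro: -1; S1 reads c0=-1 → after 2×micro: 2 ⇒ (c0=-1, c1=2)
macro 9: S0 reads c1=2 → after 1×micro: -1; S1 reads c0=-1 → after 2×micro: 2 ⇒ (c0=-1, c1=2)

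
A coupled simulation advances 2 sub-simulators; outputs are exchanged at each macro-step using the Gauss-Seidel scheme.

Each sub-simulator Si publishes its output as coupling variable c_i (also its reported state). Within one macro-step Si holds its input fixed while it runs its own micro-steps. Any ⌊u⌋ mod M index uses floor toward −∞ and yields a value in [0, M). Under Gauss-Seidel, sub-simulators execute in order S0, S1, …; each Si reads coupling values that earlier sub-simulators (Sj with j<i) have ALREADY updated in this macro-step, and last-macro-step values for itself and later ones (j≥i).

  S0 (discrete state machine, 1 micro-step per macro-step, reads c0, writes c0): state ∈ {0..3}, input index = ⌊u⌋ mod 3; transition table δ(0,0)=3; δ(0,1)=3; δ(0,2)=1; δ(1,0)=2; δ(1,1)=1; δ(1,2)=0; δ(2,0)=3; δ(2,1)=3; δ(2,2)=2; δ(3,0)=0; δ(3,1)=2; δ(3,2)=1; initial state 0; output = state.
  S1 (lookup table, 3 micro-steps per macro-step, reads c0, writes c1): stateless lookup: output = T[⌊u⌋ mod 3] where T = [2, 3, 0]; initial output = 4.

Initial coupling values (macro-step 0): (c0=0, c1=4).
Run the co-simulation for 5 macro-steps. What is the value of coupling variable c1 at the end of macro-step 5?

c1 at macro-step 5 = 2

macro 1: S0 reads c0=0 → after 1×micro: 3; S1 reads c0=3 → after 3×micro: 2 ⇒ (c0=3, c1=2)
macro 2: S0 reads c0=3 → after 1×micro: 0; S1 reads c0=0 → after 3×micro: 2 ⇒ (c0=0, c1=2)
macro 3: S0 reads c0=0 → after 1×micro: 3; S1 reads c0=3 → after 3×micro: 2 ⇒ (c0=3, c1=2)
macro 4: S0 reads c0=3 → after 1×micro: 0; S1 reads c0=0 → after 3×micro: 2 ⇒ (c0=0, c1=2)
macro 5: S0 reads c0=0 → after 1×micro: 3; S1 reads c0=3 → after 3×micro: 2 ⇒ (c0=3, c1=2)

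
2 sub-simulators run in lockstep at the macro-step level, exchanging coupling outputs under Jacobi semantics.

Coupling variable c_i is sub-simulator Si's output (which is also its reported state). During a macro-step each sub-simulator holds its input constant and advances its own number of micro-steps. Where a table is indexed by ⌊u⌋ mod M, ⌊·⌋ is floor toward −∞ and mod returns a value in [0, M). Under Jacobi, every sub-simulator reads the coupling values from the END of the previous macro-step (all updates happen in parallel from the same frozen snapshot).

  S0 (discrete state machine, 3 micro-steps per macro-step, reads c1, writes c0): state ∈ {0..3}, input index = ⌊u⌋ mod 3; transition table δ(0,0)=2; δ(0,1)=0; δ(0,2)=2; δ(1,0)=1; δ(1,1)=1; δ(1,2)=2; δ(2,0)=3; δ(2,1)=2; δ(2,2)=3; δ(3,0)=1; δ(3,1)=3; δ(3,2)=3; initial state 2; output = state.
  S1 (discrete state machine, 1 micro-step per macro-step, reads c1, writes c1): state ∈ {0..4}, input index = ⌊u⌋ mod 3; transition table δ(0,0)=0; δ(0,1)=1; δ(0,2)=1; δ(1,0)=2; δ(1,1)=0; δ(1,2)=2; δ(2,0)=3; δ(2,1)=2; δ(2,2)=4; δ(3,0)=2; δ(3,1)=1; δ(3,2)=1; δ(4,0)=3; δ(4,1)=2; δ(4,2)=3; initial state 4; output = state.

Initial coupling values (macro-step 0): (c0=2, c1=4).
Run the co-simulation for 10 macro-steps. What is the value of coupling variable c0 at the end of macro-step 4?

macro 1: S0 reads c1=4 → after 3×micro: 2; S1 reads c1=4 → after 1×micro: 2 ⇒ (c0=2, c1=2)
macro 2: S0 reads c1=2 → after 3×micro: 3; S1 reads c1=2 → after 1×micro: 4 ⇒ (c0=3, c1=4)
macro 3: S0 reads c1=4 → after 3×micro: 3; S1 reads c1=4 → after 1×micro: 2 ⇒ (c0=3, c1=2)
macro 4: S0 reads c1=2 → after 3×micro: 3; S1 reads c1=2 → after 1×micro: 4 ⇒ (c0=3, c1=4)
macro 5: S0 reads c1=4 → after 3×micro: 3; S1 reads c1=4 → after 1×micro: 2 ⇒ (c0=3, c1=2)
macro 6: S0 reads c1=2 → after 3×micro: 3; S1 reads c1=2 → after 1×micro: 4 ⇒ (c0=3, c1=4)
macro 7: S0 reads c1=4 → after 3×micro: 3; S1 reads c1=4 → after 1×micro: 2 ⇒ (c0=3, c1=2)
macro 8: S0 reads c1=2 → after 3×micro: 3; S1 reads c1=2 → after 1×micro: 4 ⇒ (c0=3, c1=4)
macro 9: S0 reads c1=4 → after 3×micro: 3; S1 reads c1=4 → after 1×micro: 2 ⇒ (c0=3, c1=2)
macro 10: S0 reads c1=2 → after 3×micro: 3; S1 reads c1=2 → after 1×micro: 4 ⇒ (c0=3, c1=4)

c0 at macro-step 4 = 3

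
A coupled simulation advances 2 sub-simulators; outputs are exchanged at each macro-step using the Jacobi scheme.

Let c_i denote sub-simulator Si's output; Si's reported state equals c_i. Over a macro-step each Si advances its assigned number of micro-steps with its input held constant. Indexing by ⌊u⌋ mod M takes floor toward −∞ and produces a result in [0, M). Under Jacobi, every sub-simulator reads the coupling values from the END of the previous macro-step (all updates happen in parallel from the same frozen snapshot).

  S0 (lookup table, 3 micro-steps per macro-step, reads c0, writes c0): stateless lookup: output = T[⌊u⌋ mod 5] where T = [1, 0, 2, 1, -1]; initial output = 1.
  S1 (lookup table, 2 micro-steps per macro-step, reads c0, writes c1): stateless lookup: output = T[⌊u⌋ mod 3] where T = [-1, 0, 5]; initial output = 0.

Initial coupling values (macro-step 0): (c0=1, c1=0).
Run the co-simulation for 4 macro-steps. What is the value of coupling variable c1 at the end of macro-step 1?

macro 1: S0 reads c0=1 → after 3×micro: 0; S1 reads c0=1 → after 2×micro: 0 ⇒ (c0=0, c1=0)
macro 2: S0 reads c0=0 → after 3×micro: 1; S1 reads c0=0 → after 2×micro: -1 ⇒ (c0=1, c1=-1)
macro 3: S0 reads c0=1 → after 3×micro: 0; S1 reads c0=1 → after 2×micro: 0 ⇒ (c0=0, c1=0)
macro 4: S0 reads c0=0 → after 3×micro: 1; S1 reads c0=0 → after 2×micro: -1 ⇒ (c0=1, c1=-1)

c1 at macro-step 1 = 0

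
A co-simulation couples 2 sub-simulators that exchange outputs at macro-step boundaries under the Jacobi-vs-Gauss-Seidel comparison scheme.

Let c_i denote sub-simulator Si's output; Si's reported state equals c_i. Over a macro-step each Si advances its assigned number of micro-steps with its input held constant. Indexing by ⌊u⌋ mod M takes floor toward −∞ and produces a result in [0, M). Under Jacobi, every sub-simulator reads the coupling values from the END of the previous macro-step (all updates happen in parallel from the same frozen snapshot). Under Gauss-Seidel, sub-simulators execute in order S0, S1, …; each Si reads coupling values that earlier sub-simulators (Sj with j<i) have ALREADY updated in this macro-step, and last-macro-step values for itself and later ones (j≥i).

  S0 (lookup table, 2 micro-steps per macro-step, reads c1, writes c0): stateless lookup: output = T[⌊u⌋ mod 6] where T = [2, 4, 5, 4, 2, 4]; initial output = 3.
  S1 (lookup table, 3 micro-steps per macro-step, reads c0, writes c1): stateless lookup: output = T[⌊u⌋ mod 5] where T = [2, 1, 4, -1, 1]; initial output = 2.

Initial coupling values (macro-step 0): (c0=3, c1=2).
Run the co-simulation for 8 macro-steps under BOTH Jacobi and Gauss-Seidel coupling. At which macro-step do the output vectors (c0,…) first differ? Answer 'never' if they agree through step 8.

[Jacobi] macro 1: S0 reads c1=2 → after 2×micro: 5; S1 reads c0=3 → after 3×micro: -1 ⇒ (c0=5, c1=-1)
[Jacobi] macro 2: S0 reads c1=-1 → after 2×micro: 4; S1 reads c0=5 → after 3×micro: 2 ⇒ (c0=4, c1=2)
[Jacobi] macro 3: S0 reads c1=2 → after 2×micro: 5; S1 reads c0=4 → after 3×micro: 1 ⇒ (c0=5, c1=1)
[Jacobi] macro 4: S0 reads c1=1 → after 2×micro: 4; S1 reads c0=5 → after 3×micro: 2 ⇒ (c0=4, c1=2)
[Jacobi] macro 5: S0 reads c1=2 → after 2×micro: 5; S1 reads c0=4 → after 3×micro: 1 ⇒ (c0=5, c1=1)
[Jacobi] macro 6: S0 reads c1=1 → after 2×micro: 4; S1 reads c0=5 → after 3×micro: 2 ⇒ (c0=4, c1=2)
[Jacobi] macro 7: S0 reads c1=2 → after 2×micro: 5; S1 reads c0=4 → after 3×micro: 1 ⇒ (c0=5, c1=1)
[Jacobi] macro 8: S0 reads c1=1 → after 2×micro: 4; S1 reads c0=5 → after 3×micro: 2 ⇒ (c0=4, c1=2)
[Gauss-Seidel] macro 1: S0 reads c1=2 → after 2×micro: 5; S1 reads c0=5 → after 3×micro: 2 ⇒ (c0=5, c1=2)
[Gauss-Seidel] macro 2: S0 reads c1=2 → after 2×micro: 5; S1 reads c0=5 → after 3×micro: 2 ⇒ (c0=5, c1=2)
[Gauss-Seidel] macro 3: S0 reads c1=2 → after 2×micro: 5; S1 reads c0=5 → after 3×micro: 2 ⇒ (c0=5, c1=2)
[Gauss-Seidel] macro 4: S0 reads c1=2 → after 2×micro: 5; S1 reads c0=5 → after 3×micro: 2 ⇒ (c0=5, c1=2)
[Gauss-Seidel] macro 5: S0 reads c1=2 → after 2×micro: 5; S1 reads c0=5 → after 3×micro: 2 ⇒ (c0=5, c1=2)
[Gauss-Seidel] macro 6: S0 reads c1=2 → after 2×micro: 5; S1 reads c0=5 → after 3×micro: 2 ⇒ (c0=5, c1=2)
[Gauss-Seidel] macro 7: S0 reads c1=2 → after 2×micro: 5; S1 reads c0=5 → after 3×micro: 2 ⇒ (c0=5, c1=2)
[Gauss-Seidel] macro 8: S0 reads c1=2 → after 2×micro: 5; S1 reads c0=5 → after 3×micro: 2 ⇒ (c0=5, c1=2)

first divergence at macro-step: 1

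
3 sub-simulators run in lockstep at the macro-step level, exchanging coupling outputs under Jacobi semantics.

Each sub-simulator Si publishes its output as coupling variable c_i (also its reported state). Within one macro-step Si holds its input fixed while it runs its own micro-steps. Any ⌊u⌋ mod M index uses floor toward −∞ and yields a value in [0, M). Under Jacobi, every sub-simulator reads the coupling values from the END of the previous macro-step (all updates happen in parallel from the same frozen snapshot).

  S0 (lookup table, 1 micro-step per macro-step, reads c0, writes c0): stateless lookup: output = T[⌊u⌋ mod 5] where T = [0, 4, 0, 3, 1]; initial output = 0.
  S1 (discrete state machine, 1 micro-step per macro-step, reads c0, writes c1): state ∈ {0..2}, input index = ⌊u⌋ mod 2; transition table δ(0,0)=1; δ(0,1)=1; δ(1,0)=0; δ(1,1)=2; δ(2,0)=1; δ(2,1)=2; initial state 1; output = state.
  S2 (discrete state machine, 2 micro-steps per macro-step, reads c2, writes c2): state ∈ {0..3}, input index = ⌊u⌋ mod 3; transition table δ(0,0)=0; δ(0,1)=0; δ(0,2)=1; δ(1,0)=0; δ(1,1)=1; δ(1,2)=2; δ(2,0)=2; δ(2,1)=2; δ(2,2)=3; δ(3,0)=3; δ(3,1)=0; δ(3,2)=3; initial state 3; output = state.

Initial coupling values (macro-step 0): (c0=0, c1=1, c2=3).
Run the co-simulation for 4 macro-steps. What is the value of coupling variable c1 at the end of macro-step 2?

c1 at macro-step 2 = 1

macro 1: S0 reads c0=0 → after 1×micro: 0; S1 reads c0=0 → after 1×micro: 0; S2 reads c2=3 → after 2×micro: 3 ⇒ (c0=0, c1=0, c2=3)
macro 2: S0 reads c0=0 → after 1×micro: 0; S1 reads c0=0 → after 1×micro: 1; S2 reads c2=3 → after 2×micro: 3 ⇒ (c0=0, c1=1, c2=3)
macro 3: S0 reads c0=0 → after 1×micro: 0; S1 reads c0=0 → after 1×micro: 0; S2 reads c2=3 → after 2×micro: 3 ⇒ (c0=0, c1=0, c2=3)
macro 4: S0 reads c0=0 → after 1×micro: 0; S1 reads c0=0 → after 1×micro: 1; S2 reads c2=3 → after 2×micro: 3 ⇒ (c0=0, c1=1, c2=3)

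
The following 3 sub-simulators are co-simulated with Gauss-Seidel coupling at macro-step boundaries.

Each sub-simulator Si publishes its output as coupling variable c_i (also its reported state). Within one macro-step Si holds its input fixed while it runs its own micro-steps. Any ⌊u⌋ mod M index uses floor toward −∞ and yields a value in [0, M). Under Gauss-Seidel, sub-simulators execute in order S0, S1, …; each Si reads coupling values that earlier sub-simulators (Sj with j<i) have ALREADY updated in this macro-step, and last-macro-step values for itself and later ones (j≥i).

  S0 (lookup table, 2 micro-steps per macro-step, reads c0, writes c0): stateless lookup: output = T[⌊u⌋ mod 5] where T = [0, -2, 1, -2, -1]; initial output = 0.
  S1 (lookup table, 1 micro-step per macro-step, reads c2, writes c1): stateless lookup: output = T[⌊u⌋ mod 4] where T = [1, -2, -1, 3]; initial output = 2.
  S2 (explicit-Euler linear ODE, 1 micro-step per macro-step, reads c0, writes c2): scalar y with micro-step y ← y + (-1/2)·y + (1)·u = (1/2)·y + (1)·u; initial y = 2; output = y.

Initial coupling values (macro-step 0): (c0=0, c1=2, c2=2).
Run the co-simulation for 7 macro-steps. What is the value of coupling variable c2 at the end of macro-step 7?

macro 1: S0 reads c0=0 → after 2×micro: 0; S1 reads c2=2 → after 1×micro: -1; S2 reads c0=0 → after 1×micro: 1 ⇒ (c0=0, c1=-1, c2=1)
macro 2: S0 reads c0=0 → after 2×micro: 0; S1 reads c2=1 → after 1×micro: -2; S2 reads c0=0 → after 1×micro: 1/2 ⇒ (c0=0, c1=-2, c2=1/2)
macro 3: S0 reads c0=0 → after 2×micro: 0; S1 reads c2=1/2 → after 1×micro: 1; S2 reads c0=0 → after 1×micro: 1/4 ⇒ (c0=0, c1=1, c2=1/4)
macro 4: S0 reads c0=0 → after 2×micro: 0; S1 reads c2=1/4 → after 1×micro: 1; S2 reads c0=0 → after 1×micro: 1/8 ⇒ (c0=0, c1=1, c2=1/8)
macro 5: S0 reads c0=0 → after 2×micro: 0; S1 reads c2=1/8 → after 1×micro: 1; S2 reads c0=0 → after 1×micro: 1/16 ⇒ (c0=0, c1=1, c2=1/16)
macro 6: S0 reads c0=0 → after 2×micro: 0; S1 reads c2=1/16 → after 1×micro: 1; S2 reads c0=0 → after 1×micro: 1/32 ⇒ (c0=0, c1=1, c2=1/32)
macro 7: S0 reads c0=0 → after 2×micro: 0; S1 reads c2=1/32 → after 1×micro: 1; S2 reads c0=0 → after 1×micro: 1/64 ⇒ (c0=0, c1=1, c2=1/64)

c2 at macro-step 7 = 1/64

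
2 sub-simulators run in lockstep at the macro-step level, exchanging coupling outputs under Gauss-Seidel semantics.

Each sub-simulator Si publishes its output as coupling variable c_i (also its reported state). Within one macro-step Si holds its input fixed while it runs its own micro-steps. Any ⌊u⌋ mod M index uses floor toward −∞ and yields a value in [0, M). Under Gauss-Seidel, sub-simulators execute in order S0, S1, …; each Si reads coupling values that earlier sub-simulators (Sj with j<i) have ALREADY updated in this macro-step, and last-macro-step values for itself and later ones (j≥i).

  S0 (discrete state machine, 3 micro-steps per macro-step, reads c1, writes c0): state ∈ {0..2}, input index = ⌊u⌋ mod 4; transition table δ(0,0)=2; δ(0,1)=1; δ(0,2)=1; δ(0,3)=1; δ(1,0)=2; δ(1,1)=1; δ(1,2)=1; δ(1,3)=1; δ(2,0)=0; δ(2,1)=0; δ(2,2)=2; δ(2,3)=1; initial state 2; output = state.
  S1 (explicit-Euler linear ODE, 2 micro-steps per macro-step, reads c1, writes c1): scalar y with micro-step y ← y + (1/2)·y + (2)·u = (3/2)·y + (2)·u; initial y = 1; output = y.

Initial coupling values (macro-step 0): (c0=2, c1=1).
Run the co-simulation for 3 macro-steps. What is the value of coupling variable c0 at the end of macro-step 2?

macro 1: S0 reads c1=1 → after 3×micro: 1; S1 reads c1=1 → after 2×micro: 29/4 ⇒ (c0=1, c1=29/4)
macro 2: S0 reads c1=29/4 → after 3×micro: 1; S1 reads c1=29/4 → after 2×micro: 841/16 ⇒ (c0=1, c1=841/16)
macro 3: S0 reads c1=841/16 → after 3×micro: 2; S1 reads c1=841/16 → after 2×micro: 24389/64 ⇒ (c0=2, c1=24389/64)

c0 at macro-step 2 = 1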